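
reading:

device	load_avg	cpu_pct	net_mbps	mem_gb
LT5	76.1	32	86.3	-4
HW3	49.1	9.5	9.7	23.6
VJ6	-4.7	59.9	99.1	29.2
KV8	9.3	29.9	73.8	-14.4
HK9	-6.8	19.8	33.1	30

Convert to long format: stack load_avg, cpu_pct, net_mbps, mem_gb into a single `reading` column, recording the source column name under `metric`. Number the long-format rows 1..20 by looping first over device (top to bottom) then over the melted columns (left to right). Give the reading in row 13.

9.3

20 rows total (5 × 4). Row 13: index ⌊(13-1)/4⌋ = 3 into device → KV8; (13-1) mod 4 = 0 into the melted columns → load_avg.
So row 13 is (KV8, load_avg, 9.3); reading = 9.3.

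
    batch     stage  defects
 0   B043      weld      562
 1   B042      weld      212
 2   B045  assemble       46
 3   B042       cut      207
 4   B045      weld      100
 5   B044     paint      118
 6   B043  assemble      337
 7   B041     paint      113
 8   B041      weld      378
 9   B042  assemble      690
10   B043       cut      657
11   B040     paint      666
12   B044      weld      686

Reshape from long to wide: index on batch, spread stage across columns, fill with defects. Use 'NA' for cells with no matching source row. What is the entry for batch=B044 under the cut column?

NA

No long-format row has batch=B044 and stage=cut, so the cell is NA.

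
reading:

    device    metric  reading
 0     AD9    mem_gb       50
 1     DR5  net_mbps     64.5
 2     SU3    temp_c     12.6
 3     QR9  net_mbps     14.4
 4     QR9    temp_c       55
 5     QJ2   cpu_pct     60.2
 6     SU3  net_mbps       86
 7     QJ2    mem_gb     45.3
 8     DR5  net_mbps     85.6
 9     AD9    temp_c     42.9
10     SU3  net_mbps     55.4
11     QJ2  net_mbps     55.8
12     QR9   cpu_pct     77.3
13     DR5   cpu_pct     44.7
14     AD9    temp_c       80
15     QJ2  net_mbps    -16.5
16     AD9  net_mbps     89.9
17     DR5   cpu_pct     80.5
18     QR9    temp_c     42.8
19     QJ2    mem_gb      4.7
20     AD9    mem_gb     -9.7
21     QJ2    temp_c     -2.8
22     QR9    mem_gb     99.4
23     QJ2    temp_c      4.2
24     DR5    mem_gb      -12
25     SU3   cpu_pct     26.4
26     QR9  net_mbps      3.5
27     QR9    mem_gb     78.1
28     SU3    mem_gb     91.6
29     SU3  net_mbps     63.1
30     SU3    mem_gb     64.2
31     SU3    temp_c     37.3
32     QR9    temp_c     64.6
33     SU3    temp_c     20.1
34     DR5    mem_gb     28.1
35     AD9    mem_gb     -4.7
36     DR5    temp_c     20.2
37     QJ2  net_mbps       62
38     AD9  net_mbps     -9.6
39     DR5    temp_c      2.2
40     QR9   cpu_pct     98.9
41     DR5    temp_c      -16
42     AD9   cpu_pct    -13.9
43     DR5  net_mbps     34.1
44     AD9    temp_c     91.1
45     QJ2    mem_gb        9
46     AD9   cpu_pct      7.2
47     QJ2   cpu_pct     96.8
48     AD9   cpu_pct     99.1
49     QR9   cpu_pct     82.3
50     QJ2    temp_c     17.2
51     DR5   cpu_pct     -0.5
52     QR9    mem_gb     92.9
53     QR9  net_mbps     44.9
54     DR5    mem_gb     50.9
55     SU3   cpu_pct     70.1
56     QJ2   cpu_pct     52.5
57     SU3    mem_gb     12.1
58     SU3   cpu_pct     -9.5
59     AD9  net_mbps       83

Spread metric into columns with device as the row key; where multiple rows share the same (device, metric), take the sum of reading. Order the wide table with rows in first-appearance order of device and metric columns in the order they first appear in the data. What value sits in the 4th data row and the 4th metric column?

258.5

With rows in first-appearance order of device, row 4 is device=QR9. metric columns in first-appearance order: mem_gb, net_mbps, temp_c, cpu_pct; column 4 is cpu_pct.
Long rows with device=QR9, metric=cpu_pct: 77.3 + 98.9 + 82.3 = 258.5.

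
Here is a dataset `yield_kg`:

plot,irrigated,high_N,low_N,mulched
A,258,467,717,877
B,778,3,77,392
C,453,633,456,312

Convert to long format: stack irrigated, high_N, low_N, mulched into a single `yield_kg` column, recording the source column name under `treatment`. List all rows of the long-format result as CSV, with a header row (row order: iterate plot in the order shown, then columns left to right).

plot,treatment,yield_kg
A,irrigated,258
A,high_N,467
A,low_N,717
A,mulched,877
B,irrigated,778
B,high_N,3
B,low_N,77
B,mulched,392
C,irrigated,453
C,high_N,633
C,low_N,456
C,mulched,312

Each (plot, column) pair becomes one row: 3 × 4 = 12 rows.
For example, (A, irrigated) → yield_kg=258.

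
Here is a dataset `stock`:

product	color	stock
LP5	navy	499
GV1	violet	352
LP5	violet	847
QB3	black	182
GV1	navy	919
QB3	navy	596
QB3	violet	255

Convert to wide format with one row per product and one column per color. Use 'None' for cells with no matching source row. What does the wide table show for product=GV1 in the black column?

No long-format row has product=GV1 and color=black, so the cell is None.

None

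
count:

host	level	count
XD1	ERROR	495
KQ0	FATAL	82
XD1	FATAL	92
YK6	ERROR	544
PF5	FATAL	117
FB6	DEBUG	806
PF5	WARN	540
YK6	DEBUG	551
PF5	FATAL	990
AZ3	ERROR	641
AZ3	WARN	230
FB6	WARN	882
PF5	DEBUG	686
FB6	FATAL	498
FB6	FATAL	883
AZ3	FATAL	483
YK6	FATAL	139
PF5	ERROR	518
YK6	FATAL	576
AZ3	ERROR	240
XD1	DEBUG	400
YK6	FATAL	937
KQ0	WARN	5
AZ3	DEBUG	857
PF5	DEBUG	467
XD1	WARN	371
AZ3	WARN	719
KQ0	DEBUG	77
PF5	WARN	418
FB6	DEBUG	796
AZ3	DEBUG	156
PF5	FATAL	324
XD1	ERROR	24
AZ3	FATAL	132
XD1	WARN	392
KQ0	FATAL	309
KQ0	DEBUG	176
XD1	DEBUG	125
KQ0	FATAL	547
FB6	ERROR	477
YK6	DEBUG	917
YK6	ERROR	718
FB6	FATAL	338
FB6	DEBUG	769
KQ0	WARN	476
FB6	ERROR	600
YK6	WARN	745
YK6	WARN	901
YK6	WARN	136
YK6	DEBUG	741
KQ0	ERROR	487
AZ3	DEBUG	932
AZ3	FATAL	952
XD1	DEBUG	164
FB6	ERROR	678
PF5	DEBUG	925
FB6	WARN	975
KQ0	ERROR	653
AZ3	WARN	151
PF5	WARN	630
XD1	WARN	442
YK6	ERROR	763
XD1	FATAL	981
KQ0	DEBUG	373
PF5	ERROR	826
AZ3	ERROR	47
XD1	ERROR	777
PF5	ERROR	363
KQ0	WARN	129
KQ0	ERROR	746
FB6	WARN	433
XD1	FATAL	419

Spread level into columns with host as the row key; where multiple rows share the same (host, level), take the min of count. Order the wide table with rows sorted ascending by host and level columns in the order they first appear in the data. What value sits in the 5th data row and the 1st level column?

With rows sorted ascending by host, row 5 is host=XD1. level columns in first-appearance order: ERROR, FATAL, DEBUG, WARN; column 1 is ERROR.
Long rows with host=XD1, level=ERROR: min(495, 24, 777) = 24.

24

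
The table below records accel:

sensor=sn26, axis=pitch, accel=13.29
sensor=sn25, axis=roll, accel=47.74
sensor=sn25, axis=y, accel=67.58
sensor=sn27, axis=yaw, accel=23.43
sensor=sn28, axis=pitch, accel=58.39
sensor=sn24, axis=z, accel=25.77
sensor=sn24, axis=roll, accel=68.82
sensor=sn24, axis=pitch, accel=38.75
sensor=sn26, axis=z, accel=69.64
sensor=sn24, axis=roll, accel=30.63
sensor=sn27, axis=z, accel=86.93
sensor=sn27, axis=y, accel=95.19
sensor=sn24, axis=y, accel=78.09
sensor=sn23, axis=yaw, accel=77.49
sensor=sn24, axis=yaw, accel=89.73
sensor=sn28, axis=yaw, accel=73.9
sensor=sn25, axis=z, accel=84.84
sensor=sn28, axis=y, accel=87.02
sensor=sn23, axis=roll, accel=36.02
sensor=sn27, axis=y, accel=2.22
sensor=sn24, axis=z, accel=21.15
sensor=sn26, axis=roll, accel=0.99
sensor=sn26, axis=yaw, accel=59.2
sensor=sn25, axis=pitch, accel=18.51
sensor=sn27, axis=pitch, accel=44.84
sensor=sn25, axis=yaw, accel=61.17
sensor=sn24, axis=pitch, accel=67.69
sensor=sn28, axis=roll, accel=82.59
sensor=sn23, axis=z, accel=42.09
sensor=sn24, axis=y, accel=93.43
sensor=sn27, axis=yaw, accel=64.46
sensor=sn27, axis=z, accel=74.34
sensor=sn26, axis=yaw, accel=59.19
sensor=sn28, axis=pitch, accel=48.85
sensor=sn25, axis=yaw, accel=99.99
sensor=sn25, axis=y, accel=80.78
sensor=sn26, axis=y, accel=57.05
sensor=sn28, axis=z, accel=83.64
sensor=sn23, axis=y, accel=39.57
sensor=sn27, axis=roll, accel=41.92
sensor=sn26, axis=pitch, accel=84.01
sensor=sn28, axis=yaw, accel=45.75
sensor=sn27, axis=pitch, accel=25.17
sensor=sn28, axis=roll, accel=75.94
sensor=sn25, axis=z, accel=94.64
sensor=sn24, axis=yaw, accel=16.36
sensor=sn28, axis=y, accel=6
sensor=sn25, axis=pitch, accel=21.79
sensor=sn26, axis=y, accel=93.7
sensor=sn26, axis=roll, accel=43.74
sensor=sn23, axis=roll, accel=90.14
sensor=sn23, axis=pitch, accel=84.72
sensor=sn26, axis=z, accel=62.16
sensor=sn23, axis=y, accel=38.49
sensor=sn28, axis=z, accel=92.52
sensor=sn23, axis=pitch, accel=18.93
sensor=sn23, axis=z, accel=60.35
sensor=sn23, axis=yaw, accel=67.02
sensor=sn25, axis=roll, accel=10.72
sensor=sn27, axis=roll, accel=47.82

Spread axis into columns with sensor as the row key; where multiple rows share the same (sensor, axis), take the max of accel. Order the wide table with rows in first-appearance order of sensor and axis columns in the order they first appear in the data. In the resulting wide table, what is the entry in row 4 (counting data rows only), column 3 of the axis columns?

With rows in first-appearance order of sensor, row 4 is sensor=sn28. axis columns in first-appearance order: pitch, roll, y, yaw, z; column 3 is y.
Long rows with sensor=sn28, axis=y: max(87.02, 6) = 87.02.

87.02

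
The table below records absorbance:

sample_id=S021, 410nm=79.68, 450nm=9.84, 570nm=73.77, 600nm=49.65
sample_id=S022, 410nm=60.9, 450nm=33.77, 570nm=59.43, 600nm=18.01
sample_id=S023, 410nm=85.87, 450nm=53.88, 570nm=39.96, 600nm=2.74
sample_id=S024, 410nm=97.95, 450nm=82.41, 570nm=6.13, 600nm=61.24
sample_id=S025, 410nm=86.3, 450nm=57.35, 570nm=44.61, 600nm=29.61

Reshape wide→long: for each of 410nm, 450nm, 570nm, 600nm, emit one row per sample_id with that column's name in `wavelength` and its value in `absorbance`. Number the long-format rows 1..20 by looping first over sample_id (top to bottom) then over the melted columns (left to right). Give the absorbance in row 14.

82.41

20 rows total (5 × 4). Row 14: index ⌊(14-1)/4⌋ = 3 into sample_id → S024; (14-1) mod 4 = 1 into the melted columns → 450nm.
So row 14 is (S024, 450nm, 82.41); absorbance = 82.41.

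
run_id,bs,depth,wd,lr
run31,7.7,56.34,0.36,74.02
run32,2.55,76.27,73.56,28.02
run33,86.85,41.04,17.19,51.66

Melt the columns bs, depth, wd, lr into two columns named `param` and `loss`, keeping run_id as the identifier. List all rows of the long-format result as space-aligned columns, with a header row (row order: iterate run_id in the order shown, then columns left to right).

Each (run_id, column) pair becomes one row: 3 × 4 = 12 rows.
For example, (run31, bs) → loss=7.7.

run_id  param  loss 
run31   bs     7.7  
run31   depth  56.34
run31   wd     0.36 
run31   lr     74.02
run32   bs     2.55 
run32   depth  76.27
run32   wd     73.56
run32   lr     28.02
run33   bs     86.85
run33   depth  41.04
run33   wd     17.19
run33   lr     51.66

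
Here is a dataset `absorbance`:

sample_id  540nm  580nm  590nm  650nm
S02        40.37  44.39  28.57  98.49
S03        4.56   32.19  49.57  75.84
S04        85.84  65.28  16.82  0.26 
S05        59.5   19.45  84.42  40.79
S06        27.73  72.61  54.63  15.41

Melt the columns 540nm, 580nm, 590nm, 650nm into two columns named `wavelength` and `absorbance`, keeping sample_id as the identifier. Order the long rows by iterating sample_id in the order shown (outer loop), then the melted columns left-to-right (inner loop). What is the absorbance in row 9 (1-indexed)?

20 rows total (5 × 4). Row 9: index ⌊(9-1)/4⌋ = 2 into sample_id → S04; (9-1) mod 4 = 0 into the melted columns → 540nm.
So row 9 is (S04, 540nm, 85.84); absorbance = 85.84.

85.84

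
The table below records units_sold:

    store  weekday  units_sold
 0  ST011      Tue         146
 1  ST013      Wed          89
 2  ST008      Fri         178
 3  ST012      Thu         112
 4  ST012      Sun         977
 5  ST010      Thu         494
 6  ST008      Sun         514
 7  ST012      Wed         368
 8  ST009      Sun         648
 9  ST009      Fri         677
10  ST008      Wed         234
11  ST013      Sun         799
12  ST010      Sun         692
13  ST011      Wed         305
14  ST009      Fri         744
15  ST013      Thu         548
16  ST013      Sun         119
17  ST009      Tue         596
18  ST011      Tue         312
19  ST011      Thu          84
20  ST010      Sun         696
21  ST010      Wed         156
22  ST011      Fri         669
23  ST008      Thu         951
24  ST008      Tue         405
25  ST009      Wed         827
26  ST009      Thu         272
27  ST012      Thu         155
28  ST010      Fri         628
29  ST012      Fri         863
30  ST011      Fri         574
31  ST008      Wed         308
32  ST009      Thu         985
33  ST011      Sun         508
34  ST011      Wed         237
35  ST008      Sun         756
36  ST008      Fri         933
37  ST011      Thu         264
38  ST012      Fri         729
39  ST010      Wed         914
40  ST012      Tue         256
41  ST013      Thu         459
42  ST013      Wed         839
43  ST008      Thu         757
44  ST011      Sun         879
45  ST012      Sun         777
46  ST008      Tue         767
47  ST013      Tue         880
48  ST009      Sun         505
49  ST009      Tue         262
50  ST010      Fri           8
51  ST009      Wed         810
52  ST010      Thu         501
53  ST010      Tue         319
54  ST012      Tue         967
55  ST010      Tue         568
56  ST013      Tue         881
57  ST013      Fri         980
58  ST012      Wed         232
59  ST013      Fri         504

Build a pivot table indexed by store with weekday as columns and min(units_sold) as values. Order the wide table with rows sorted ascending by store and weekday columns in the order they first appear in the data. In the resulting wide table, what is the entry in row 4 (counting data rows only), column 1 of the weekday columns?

With rows sorted ascending by store, row 4 is store=ST011. weekday columns in first-appearance order: Tue, Wed, Fri, Thu, Sun; column 1 is Tue.
Long rows with store=ST011, weekday=Tue: min(146, 312) = 146.

146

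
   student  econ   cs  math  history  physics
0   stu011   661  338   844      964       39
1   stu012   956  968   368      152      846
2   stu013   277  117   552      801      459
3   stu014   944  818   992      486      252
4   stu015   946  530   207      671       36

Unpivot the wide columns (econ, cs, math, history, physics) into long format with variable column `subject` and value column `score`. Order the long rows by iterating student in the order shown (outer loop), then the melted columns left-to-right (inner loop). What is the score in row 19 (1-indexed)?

25 rows total (5 × 5). Row 19: index ⌊(19-1)/5⌋ = 3 into student → stu014; (19-1) mod 5 = 3 into the melted columns → history.
So row 19 is (stu014, history, 486); score = 486.

486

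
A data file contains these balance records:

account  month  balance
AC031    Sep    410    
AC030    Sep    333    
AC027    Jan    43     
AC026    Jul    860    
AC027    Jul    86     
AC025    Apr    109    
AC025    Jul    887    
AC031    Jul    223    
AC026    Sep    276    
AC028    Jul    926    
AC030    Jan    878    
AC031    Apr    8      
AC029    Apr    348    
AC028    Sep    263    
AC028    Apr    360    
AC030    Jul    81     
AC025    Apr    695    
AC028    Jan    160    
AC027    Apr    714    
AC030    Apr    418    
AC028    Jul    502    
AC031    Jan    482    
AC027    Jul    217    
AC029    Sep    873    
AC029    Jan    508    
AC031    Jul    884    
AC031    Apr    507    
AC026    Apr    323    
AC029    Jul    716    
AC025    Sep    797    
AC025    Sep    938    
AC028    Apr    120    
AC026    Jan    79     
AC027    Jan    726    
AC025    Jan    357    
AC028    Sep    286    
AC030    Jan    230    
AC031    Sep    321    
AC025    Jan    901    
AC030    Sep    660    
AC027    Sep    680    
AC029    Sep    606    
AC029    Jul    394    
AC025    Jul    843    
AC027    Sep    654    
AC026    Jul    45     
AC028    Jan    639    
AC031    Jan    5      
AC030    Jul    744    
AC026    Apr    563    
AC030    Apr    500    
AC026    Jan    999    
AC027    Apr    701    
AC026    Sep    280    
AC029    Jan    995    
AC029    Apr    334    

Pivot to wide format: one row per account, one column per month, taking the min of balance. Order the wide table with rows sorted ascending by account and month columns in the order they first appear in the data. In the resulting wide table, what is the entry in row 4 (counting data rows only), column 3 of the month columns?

502

With rows sorted ascending by account, row 4 is account=AC028. month columns in first-appearance order: Sep, Jan, Jul, Apr; column 3 is Jul.
Long rows with account=AC028, month=Jul: min(926, 502) = 502.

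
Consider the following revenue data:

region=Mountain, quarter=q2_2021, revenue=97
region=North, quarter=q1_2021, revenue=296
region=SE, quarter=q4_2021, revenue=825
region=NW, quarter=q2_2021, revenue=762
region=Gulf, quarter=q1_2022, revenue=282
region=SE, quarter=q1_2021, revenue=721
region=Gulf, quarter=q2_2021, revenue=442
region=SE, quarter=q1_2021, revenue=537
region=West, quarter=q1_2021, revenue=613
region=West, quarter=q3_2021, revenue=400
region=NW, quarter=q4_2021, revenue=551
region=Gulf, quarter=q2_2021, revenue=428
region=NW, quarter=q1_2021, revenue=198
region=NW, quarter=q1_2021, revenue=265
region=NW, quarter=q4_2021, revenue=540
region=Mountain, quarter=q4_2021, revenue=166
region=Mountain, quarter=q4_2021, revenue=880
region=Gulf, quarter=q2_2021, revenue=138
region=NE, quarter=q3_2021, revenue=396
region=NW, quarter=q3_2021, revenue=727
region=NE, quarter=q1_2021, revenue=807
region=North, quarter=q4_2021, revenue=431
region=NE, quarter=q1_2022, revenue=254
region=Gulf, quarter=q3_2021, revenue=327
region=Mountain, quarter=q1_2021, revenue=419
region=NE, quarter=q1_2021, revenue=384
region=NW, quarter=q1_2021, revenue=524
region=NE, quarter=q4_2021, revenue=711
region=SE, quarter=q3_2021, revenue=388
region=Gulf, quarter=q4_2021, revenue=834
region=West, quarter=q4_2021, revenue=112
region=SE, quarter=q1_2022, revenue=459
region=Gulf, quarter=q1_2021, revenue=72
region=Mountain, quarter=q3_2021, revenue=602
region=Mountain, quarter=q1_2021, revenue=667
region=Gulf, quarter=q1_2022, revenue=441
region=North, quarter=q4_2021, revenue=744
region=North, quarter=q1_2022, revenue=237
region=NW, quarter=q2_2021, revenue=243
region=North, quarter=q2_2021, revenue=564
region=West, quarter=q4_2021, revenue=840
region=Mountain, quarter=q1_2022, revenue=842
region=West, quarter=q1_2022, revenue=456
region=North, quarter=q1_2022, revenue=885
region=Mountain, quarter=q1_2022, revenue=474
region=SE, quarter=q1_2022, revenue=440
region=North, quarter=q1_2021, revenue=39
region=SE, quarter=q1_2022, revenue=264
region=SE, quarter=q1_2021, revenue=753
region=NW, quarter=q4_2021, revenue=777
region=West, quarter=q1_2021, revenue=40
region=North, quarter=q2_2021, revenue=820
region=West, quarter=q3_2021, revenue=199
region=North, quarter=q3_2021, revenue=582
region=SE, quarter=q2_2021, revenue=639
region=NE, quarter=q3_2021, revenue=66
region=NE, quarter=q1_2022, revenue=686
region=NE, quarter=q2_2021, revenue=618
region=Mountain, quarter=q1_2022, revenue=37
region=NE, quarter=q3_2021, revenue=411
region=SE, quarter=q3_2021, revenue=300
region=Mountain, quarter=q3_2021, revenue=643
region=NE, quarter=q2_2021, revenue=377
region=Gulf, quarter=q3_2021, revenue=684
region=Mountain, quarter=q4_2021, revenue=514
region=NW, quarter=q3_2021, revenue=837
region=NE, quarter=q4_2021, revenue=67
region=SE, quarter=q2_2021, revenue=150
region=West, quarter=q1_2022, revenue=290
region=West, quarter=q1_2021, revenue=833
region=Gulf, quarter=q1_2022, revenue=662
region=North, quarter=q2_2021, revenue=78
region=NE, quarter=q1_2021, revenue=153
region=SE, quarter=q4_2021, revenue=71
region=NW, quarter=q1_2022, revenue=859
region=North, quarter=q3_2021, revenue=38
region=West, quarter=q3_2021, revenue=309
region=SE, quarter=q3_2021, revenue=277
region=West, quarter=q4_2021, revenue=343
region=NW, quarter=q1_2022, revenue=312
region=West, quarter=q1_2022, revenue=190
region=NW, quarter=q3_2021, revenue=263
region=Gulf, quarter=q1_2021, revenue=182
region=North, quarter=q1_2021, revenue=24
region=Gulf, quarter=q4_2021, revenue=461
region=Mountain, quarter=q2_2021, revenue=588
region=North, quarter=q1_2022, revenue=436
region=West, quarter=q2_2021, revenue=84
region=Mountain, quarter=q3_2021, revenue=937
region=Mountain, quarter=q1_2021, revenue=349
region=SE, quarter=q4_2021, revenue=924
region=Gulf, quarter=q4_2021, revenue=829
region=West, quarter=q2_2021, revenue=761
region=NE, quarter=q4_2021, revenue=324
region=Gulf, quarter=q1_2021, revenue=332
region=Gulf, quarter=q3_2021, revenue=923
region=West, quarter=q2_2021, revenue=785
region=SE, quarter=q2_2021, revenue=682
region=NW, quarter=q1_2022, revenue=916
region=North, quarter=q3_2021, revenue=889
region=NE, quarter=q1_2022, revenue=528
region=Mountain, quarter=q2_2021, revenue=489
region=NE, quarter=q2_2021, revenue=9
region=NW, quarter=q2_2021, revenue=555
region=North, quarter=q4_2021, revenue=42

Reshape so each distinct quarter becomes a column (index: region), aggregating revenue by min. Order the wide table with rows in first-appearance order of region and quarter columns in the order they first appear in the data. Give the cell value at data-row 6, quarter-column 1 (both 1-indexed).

With rows in first-appearance order of region, row 6 is region=West. quarter columns in first-appearance order: q2_2021, q1_2021, q4_2021, q1_2022, q3_2021; column 1 is q2_2021.
Long rows with region=West, quarter=q2_2021: min(84, 761, 785) = 84.

84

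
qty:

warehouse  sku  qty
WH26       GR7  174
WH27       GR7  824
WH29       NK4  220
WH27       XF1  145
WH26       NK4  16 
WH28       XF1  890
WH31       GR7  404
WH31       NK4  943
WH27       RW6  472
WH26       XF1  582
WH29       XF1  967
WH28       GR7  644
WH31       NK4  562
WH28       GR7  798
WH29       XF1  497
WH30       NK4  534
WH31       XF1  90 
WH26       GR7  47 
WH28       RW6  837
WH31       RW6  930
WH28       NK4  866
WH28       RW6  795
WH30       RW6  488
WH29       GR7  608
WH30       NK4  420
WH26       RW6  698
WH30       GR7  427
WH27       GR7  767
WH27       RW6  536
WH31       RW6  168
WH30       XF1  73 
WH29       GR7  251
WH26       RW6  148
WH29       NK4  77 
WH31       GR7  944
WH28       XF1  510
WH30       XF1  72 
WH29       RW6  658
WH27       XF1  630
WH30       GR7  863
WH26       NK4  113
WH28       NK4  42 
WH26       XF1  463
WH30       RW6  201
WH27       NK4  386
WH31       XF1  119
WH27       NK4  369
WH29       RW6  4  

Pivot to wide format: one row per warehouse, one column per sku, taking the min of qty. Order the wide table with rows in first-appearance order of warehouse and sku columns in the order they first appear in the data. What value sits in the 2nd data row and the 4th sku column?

472

With rows in first-appearance order of warehouse, row 2 is warehouse=WH27. sku columns in first-appearance order: GR7, NK4, XF1, RW6; column 4 is RW6.
Long rows with warehouse=WH27, sku=RW6: min(472, 536) = 472.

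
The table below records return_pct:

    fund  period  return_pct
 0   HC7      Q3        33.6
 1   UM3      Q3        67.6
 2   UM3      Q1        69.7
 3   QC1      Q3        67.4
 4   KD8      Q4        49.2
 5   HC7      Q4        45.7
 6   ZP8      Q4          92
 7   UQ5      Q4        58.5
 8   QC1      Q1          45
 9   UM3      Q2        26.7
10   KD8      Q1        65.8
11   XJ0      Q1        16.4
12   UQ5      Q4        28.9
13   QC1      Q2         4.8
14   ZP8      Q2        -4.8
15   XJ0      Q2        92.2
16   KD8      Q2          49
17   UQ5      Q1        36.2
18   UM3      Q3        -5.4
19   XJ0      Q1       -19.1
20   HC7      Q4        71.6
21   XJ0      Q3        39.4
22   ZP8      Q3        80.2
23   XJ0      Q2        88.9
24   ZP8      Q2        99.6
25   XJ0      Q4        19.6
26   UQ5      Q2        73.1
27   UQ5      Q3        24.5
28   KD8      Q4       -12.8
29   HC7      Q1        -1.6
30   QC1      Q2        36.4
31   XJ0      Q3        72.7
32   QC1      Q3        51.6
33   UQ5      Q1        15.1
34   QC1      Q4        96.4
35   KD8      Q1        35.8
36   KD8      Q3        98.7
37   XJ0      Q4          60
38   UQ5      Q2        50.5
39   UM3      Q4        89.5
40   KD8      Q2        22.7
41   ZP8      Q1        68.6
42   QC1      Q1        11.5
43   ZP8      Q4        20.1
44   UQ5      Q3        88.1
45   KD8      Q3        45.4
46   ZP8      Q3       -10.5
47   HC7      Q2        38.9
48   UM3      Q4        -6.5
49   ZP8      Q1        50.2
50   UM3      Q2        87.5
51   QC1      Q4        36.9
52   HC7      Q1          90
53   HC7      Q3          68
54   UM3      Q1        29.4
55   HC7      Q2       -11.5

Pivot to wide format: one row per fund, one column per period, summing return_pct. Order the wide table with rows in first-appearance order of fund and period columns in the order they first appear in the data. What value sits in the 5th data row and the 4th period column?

With rows in first-appearance order of fund, row 5 is fund=ZP8. period columns in first-appearance order: Q3, Q1, Q4, Q2; column 4 is Q2.
Long rows with fund=ZP8, period=Q2: -4.8 + 99.6 = 94.8.

94.8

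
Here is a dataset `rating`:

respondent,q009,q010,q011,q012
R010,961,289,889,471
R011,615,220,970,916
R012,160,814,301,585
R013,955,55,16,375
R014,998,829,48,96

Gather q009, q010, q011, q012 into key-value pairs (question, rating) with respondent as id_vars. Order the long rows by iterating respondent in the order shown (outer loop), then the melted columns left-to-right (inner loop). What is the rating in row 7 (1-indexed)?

970

20 rows total (5 × 4). Row 7: index ⌊(7-1)/4⌋ = 1 into respondent → R011; (7-1) mod 4 = 2 into the melted columns → q011.
So row 7 is (R011, q011, 970); rating = 970.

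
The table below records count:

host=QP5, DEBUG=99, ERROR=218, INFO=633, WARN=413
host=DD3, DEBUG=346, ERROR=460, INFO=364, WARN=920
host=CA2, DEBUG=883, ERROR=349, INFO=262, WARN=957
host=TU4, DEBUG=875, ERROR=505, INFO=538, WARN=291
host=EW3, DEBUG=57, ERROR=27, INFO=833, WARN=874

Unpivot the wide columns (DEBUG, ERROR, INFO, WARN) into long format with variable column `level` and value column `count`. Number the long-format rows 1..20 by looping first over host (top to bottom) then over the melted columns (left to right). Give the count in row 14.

505

20 rows total (5 × 4). Row 14: index ⌊(14-1)/4⌋ = 3 into host → TU4; (14-1) mod 4 = 1 into the melted columns → ERROR.
So row 14 is (TU4, ERROR, 505); count = 505.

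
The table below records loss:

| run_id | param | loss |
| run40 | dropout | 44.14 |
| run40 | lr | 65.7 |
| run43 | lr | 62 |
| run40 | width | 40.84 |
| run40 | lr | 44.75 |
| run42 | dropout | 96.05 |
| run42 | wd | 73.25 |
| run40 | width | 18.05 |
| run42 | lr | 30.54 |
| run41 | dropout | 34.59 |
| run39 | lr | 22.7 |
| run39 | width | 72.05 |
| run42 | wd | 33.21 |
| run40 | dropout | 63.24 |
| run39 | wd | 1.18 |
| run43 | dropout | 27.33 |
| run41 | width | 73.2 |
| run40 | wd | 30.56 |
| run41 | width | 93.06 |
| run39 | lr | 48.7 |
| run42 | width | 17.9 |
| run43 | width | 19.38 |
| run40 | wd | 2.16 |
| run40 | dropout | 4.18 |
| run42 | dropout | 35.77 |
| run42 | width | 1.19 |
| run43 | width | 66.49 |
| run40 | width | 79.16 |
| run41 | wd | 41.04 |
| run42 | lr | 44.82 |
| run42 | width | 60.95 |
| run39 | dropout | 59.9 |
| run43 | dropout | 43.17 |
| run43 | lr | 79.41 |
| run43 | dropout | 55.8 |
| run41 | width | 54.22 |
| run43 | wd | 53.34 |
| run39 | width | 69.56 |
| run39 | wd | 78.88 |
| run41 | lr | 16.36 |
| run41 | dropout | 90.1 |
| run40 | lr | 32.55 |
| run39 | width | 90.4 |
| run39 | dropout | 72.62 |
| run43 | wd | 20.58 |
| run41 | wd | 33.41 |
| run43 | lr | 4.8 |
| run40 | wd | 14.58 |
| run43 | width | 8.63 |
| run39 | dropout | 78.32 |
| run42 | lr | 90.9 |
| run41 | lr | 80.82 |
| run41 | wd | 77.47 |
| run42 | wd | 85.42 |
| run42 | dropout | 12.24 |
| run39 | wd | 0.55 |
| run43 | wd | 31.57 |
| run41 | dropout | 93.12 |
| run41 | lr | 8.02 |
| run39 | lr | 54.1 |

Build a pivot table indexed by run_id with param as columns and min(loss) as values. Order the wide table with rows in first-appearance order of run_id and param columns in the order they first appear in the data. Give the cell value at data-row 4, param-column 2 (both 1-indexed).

With rows in first-appearance order of run_id, row 4 is run_id=run41. param columns in first-appearance order: dropout, lr, width, wd; column 2 is lr.
Long rows with run_id=run41, param=lr: min(16.36, 80.82, 8.02) = 8.02.

8.02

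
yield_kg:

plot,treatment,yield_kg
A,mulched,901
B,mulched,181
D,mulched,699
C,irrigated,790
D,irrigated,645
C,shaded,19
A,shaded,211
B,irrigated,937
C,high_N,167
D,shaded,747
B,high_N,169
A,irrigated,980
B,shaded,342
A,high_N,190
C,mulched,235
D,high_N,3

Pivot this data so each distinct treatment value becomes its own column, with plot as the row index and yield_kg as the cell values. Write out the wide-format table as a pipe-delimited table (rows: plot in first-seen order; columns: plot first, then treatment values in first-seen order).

Columns: plot plus the 4 distinct treatment values (mulched, irrigated, shaded, high_N).
For example, row A column mulched takes yield_kg=901 from the long row (A, mulched).

| plot | mulched | irrigated | shaded | high_N |
| A | 901 | 980 | 211 | 190 |
| B | 181 | 937 | 342 | 169 |
| D | 699 | 645 | 747 | 3 |
| C | 235 | 790 | 19 | 167 |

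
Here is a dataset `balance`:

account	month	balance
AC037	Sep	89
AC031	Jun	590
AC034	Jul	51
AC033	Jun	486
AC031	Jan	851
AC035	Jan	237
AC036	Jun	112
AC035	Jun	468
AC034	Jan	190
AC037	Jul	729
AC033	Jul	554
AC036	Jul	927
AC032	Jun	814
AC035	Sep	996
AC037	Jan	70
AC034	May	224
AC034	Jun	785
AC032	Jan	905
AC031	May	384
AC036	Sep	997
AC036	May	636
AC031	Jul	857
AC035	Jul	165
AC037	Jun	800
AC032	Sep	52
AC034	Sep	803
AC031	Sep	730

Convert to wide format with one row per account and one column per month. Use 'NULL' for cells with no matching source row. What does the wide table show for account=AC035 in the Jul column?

The long row with account=AC035, month=Jul has balance=165.

165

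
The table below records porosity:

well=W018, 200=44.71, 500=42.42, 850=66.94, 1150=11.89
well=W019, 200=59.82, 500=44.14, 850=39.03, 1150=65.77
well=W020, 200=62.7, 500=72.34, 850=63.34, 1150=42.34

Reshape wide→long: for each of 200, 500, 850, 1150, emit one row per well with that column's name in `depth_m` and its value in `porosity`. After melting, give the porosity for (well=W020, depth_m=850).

Unpivoting turns each (well, wide-column) pair into one long row.
The wide cell at row W020, column 850 holds 63.34, so the long row (W020, 850) has porosity=63.34.

63.34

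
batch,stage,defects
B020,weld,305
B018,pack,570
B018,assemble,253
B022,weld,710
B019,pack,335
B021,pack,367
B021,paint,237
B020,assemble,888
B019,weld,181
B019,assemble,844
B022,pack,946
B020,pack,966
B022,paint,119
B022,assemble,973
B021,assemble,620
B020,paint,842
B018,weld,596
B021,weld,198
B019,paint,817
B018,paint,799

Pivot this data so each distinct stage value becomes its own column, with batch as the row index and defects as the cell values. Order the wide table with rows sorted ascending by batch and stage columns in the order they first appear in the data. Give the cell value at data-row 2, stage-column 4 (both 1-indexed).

817

With rows sorted ascending by batch, row 2 is batch=B019. stage columns in first-appearance order: weld, pack, assemble, paint; column 4 is paint.
Long rows with batch=B019, stage=paint: defects = 817.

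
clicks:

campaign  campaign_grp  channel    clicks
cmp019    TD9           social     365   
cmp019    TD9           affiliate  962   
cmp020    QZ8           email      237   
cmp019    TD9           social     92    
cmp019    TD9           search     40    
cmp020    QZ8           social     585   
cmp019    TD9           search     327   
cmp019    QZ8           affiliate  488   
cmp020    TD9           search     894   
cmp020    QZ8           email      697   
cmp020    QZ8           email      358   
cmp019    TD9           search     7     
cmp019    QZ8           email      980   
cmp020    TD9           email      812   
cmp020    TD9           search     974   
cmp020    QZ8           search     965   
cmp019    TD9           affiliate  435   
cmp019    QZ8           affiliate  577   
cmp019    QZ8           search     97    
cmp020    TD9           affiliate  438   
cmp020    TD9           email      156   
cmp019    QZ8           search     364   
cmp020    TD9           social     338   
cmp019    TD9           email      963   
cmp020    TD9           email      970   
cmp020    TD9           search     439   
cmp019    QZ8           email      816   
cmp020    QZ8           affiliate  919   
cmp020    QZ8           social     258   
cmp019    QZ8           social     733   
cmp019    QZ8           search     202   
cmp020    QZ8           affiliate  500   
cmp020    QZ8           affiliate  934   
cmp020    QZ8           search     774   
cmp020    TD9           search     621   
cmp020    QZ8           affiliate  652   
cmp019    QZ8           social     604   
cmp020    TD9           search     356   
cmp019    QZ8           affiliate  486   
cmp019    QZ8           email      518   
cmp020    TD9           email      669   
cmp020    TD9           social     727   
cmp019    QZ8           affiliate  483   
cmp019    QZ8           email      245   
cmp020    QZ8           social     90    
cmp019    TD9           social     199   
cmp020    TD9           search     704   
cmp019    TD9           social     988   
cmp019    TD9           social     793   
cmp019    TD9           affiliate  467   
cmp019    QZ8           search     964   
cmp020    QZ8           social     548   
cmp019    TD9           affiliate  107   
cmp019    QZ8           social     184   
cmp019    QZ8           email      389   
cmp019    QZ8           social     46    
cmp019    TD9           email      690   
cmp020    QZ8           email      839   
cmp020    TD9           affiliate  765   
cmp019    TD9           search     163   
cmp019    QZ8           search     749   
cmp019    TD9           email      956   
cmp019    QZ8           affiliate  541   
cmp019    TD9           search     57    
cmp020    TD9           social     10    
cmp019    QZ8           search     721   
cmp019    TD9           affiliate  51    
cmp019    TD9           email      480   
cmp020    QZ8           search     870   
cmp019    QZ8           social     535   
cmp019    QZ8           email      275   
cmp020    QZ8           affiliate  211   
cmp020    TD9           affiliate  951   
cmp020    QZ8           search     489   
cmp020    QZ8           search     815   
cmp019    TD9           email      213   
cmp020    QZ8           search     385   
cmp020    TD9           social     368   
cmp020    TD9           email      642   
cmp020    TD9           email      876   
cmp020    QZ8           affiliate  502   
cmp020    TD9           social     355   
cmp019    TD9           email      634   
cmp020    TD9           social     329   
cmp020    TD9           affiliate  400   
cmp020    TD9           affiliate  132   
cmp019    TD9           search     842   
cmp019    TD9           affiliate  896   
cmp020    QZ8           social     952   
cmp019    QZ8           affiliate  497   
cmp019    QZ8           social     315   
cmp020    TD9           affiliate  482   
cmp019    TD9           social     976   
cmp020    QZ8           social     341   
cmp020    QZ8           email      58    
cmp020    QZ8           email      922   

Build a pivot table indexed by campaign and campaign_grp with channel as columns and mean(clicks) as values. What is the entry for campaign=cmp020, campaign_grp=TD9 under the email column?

687.50

Rows with campaign=cmp020, campaign_grp=TD9 and channel=email: clicks values are 812, 156, 970, 669, 642, 876.
(812 + 156 + 970 + 669 + 642 + 876) / 6 = 687.50.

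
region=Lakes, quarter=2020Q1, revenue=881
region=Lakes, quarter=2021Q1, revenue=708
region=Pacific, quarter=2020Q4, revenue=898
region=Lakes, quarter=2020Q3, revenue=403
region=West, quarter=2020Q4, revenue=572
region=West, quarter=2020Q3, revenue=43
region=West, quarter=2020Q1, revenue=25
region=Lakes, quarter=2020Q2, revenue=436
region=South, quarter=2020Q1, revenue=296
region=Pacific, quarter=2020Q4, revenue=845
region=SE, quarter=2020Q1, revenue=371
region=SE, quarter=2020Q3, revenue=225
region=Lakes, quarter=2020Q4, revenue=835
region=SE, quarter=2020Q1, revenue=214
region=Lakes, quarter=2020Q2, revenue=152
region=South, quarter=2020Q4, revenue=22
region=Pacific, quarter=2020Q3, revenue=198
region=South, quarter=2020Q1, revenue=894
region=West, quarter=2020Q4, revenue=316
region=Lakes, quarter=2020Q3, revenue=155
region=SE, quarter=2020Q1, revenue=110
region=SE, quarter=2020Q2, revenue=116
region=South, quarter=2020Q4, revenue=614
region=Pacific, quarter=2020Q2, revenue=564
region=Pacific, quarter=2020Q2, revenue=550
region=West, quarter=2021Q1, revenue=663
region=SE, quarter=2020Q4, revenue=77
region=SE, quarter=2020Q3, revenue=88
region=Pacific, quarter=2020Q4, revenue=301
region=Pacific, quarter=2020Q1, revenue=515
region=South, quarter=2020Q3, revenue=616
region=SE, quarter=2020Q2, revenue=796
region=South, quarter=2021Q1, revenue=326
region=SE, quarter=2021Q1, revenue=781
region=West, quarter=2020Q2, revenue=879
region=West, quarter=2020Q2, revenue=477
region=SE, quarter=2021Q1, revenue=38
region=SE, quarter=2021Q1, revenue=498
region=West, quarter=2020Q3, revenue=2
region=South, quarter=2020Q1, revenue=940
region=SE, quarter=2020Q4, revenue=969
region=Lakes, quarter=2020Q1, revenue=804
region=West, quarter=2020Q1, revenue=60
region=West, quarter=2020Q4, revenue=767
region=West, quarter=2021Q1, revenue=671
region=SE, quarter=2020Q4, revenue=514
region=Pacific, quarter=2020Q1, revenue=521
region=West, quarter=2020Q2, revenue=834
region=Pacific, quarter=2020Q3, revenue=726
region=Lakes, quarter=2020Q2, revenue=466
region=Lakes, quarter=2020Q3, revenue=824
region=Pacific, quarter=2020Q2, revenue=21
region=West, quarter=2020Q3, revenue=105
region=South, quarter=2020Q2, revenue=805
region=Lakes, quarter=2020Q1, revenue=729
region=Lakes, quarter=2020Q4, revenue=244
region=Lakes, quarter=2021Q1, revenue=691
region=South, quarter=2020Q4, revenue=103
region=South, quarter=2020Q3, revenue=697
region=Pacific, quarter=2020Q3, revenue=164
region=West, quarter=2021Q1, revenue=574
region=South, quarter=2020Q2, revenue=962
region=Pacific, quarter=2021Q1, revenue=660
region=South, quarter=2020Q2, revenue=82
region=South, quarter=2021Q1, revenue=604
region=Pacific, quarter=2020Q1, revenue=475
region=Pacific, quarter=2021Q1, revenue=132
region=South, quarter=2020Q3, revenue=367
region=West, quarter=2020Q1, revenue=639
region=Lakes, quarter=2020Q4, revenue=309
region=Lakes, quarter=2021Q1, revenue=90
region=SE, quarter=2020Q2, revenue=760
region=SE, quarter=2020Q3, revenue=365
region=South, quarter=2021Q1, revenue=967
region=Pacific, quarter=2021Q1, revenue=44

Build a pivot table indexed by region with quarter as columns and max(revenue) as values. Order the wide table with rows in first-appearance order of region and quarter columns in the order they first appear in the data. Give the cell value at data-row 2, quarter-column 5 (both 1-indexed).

With rows in first-appearance order of region, row 2 is region=Pacific. quarter columns in first-appearance order: 2020Q1, 2021Q1, 2020Q4, 2020Q3, 2020Q2; column 5 is 2020Q2.
Long rows with region=Pacific, quarter=2020Q2: max(564, 550, 21) = 564.

564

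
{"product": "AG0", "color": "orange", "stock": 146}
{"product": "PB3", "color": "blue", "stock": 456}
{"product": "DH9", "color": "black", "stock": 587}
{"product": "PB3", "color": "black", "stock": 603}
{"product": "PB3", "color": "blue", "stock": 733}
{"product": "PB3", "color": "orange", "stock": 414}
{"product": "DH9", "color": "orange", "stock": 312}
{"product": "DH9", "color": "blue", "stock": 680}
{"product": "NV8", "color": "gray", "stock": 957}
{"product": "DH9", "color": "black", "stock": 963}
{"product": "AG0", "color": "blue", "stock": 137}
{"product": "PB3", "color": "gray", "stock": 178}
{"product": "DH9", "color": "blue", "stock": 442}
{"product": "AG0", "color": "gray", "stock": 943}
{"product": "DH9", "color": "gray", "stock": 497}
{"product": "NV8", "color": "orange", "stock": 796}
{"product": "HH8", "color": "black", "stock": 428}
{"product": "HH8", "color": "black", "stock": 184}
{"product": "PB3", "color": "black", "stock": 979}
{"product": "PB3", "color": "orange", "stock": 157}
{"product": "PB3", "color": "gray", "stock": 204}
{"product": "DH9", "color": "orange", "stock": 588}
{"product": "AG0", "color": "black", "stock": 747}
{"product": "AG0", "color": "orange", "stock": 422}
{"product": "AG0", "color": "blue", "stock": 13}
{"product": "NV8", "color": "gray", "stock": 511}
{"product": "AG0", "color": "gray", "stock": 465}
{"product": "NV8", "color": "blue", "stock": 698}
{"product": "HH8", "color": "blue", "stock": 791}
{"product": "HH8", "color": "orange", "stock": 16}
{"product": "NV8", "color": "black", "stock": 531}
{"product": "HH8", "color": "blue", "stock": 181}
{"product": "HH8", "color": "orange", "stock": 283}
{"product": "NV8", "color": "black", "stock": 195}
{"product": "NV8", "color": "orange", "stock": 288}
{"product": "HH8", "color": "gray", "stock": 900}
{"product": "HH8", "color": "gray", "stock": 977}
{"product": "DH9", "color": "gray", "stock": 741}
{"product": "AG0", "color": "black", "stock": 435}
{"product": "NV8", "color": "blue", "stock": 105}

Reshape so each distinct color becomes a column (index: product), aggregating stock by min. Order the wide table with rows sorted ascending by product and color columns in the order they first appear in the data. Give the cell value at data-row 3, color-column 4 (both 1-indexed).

With rows sorted ascending by product, row 3 is product=HH8. color columns in first-appearance order: orange, blue, black, gray; column 4 is gray.
Long rows with product=HH8, color=gray: min(900, 977) = 900.

900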